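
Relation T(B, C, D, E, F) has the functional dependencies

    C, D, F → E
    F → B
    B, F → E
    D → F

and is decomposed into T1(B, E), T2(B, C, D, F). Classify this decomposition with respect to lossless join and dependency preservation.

Lossless test: (B)⁺ = {B}, which is a superkey of neither fragment — lossy.
Dependency preservation: the restricted closure of {C, D, F} across the fragments never reaches {E}, so C, D, F → E cannot be enforced without a join — not preserved.

lossy and not dependency-preserving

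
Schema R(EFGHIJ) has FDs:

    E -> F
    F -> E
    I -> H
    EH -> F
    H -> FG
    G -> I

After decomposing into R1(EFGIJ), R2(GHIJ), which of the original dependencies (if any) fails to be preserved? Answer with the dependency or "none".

E → F lies within R1.
F → E lies within R1.
I → H lies within R2.
EH → F: restricted closure across fragments reaches F.
H → FG: restricted closure across fragments reaches FG.
G → I lies within R1.
Every dependency is enforceable on the fragments, so the decomposition is dependency-preserving.

none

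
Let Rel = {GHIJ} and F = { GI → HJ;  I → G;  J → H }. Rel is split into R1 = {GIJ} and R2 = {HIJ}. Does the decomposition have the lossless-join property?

Common attributes: R1 ∩ R2 = {IJ}.
Closure of {IJ}: I → G applies, adding G; J → H applies, adding H. So (IJ)⁺ = {GHIJ}.
This closure contains every attribute of R1, so R1 ∩ R2 → R1. The join is lossless.

Yes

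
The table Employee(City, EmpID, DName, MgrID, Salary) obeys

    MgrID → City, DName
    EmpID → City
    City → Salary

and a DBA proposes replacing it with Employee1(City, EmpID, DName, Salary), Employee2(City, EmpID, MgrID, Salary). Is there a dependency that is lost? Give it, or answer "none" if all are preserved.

Check MgrID → City, DName: no single fragment contains all of {City, DName, MgrID}, and the restricted closure of {MgrID} across the fragments never reaches {City, DName}.
EmpID → City is preserved.
City → Salary is preserved.

MgrID → City, DName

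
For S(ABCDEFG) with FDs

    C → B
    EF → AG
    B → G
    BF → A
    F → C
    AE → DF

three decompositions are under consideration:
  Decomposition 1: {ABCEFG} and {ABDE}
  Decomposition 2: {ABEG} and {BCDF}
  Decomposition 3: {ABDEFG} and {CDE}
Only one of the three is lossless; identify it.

Decomposition 1: common = {ABE}, closure = {ABCDEFG} → lossless.
Decomposition 2: common = {B}, closure = {BG} → lossy.
Decomposition 3: common = {DE}, closure = {DE} → lossy.

Decomposition 1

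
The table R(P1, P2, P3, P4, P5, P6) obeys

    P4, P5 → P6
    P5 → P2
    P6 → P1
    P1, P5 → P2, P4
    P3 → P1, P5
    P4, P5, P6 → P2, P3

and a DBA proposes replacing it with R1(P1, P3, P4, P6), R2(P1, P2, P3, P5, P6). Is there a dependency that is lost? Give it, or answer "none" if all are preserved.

Check P4, P5 → P6: no single fragment contains all of {P4, P5, P6}, and the restricted closure of {P4, P5} across the fragments never reaches {P6}.
P5 → P2 is preserved.
P6 → P1 is preserved.
P1, P5 → P2, P4 is preserved.
P3 → P1, P5 is preserved.
P4, P5, P6 → P2, P3 is preserved.

P4, P5 → P6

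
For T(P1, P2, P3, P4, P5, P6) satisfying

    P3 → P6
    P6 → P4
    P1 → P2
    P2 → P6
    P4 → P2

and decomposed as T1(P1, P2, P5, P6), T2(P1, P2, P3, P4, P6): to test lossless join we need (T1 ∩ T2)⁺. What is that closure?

P1, P2, P4, P6

T1 ∩ T2 = {P1, P2, P6}.
P6 → P4 applies, adding P4
Closure: {P1, P2, P4, P6}.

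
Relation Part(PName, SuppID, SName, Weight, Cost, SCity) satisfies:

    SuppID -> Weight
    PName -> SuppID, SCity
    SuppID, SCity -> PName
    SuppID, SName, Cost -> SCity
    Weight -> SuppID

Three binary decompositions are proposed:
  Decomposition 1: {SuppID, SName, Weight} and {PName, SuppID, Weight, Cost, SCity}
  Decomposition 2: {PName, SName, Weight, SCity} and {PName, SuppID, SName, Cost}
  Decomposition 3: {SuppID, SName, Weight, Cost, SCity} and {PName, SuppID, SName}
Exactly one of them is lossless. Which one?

Decomposition 2

Decomposition 1: common = {SuppID, Weight}, closure = {SuppID, Weight} → lossy.
Decomposition 2: common = {PName, SName}, closure = {PName, SuppID, SName, Weight, SCity} → lossless.
Decomposition 3: common = {SuppID, SName}, closure = {SuppID, SName, Weight} → lossy.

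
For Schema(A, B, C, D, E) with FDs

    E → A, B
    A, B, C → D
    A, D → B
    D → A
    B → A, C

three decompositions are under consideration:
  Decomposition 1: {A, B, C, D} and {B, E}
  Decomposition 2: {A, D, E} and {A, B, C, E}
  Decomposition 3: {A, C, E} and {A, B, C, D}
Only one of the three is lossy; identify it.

Decomposition 3

Decomposition 1: common = {B}, closure = {A, B, C, D} → lossless.
Decomposition 2: common = {A, E}, closure = {A, B, C, D, E} → lossless.
Decomposition 3: common = {A, C}, closure = {A, C} → lossy.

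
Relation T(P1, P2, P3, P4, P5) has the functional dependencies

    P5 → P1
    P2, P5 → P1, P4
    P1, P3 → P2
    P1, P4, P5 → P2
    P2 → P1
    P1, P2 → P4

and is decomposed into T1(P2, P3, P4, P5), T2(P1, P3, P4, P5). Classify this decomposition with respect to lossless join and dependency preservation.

Lossless test: (P3, P4, P5)⁺ = {P1, P2, P3, P4, P5}, which contains all of one fragment — lossless.
Dependency preservation: the restricted closure of {P1, P3} across the fragments never reaches {P2}, so P1, P3 → P2 cannot be enforced without a join — not preserved.

lossless but not dependency-preserving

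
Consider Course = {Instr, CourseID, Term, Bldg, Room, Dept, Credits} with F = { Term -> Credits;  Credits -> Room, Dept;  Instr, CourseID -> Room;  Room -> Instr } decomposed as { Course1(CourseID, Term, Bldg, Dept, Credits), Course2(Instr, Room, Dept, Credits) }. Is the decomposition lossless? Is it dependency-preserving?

lossless but not dependency-preserving

Lossless test: (Dept, Credits)⁺ = {Instr, Room, Dept, Credits}, which contains all of one fragment — lossless.
Dependency preservation: the restricted closure of {Instr, CourseID} across the fragments never reaches {Room}, so Instr, CourseID → Room cannot be enforced without a join — not preserved.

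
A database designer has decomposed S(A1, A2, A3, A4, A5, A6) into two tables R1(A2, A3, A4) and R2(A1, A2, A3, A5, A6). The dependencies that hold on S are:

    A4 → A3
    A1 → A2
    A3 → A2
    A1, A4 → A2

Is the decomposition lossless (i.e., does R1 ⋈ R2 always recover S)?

Common attributes: R1 ∩ R2 = {A2, A3}.
No dependency enlarges {A2, A3}, so (A2, A3)⁺ = {A2, A3}.
The closure contains neither all of R1 = {A2, A3, A4} nor all of R2 = {A1, A2, A3, A5, A6}, so the common attributes are not a superkey of either fragment. The join is lossy.

No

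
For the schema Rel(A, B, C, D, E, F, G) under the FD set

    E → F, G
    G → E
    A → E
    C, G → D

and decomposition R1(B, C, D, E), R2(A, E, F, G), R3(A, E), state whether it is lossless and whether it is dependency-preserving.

lossy but dependency-preserving

Lossless test (chase): Rows 1 and 2 agree on E; apply E→F, G and equate their F, G entries. Rows 1 and 3 agree on E; apply E→F, G and equate their F, G entries. No row becomes fully distinguished — the join is lossy.
Dependency preservation: C, G → D is not contained in any single fragment, but the restricted closure of its left-hand side across the fragments still reaches the right-hand side; the remaining FDs each lie inside some fragment. All dependencies are preserved.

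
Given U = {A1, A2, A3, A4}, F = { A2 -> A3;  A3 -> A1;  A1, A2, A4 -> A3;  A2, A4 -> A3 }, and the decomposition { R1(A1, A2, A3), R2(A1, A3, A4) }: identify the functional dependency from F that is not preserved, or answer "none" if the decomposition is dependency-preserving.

none

A2 → A3 lies within R1.
A3 → A1 lies within R1.
A1, A2, A4 → A3: restricted closure across fragments reaches A3.
A2, A4 → A3: restricted closure across fragments reaches A3.
Every dependency is enforceable on the fragments, so the decomposition is dependency-preserving.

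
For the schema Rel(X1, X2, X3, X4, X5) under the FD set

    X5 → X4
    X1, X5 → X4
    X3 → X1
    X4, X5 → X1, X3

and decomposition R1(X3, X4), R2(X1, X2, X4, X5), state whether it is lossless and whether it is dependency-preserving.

lossy and not dependency-preserving

Lossless test: (X4)⁺ = {X4}, which is a superkey of neither fragment — lossy.
Dependency preservation: the restricted closure of {X3} across the fragments never reaches {X1}, so X3 → X1 cannot be enforced without a join — not preserved.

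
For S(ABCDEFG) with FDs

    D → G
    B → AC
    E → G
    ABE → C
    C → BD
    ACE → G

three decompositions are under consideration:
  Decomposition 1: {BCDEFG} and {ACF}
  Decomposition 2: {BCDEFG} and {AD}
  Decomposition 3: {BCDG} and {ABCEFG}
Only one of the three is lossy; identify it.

Decomposition 2

Decomposition 1: common = {CF}, closure = {ABCDFG} → lossless.
Decomposition 2: common = {D}, closure = {DG} → lossy.
Decomposition 3: common = {BCG}, closure = {ABCDG} → lossless.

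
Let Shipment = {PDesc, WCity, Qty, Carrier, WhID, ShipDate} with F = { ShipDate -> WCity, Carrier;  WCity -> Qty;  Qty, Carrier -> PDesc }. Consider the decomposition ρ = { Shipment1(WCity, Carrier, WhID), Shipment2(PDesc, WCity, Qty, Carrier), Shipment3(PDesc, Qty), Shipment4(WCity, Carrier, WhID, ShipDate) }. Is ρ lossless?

Yes

Chase test. Columns are PDesc, WCity, Qty, Carrier, WhID, ShipDate; row i has aⱼ where attribute j ∈ Shipmenti, else bᵢⱼ.
Initial tableau (one row per fragment):
  row 1: b11 a2 b13 a4 a5 b16
  row 2: a1 a2 a3 a4 b25 b26
  row 3: a1 b32 a3 b34 b35 b36
  row 4: b41 a2 b43 a4 a5 a6
Rows 1 and 2 agree on WCity; apply WCity→Qty and equate their Qty entries.
Rows 1 and 4 agree on WCity; apply WCity→Qty and equate their Qty entries.
Rows 1 and 2 agree on Qty, Carrier; apply Qty, Carrier→PDesc and equate their PDesc entries.
Rows 1 and 4 agree on Qty, Carrier; apply Qty, Carrier→PDesc and equate their PDesc entries.
Row 4 is now all distinguished symbols — the join is lossless.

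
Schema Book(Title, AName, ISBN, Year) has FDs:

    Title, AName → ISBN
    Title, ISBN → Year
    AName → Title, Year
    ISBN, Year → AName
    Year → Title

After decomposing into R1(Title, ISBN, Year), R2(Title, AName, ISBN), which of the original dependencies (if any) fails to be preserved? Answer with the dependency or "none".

Title, AName → ISBN lies within R2.
Title, ISBN → Year lies within R1.
AName → Title, Year: restricted closure across fragments reaches Title, Year.
ISBN, Year → AName: restricted closure across fragments reaches AName.
Year → Title lies within R1.
Every dependency is enforceable on the fragments, so the decomposition is dependency-preserving.

none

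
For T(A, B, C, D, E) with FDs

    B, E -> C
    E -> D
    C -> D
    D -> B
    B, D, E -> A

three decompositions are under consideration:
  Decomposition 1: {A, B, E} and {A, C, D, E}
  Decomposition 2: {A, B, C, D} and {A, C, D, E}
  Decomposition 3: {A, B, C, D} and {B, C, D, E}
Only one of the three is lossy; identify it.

Decomposition 1: common = {A, E}, closure = {A, B, C, D, E} → lossless.
Decomposition 2: common = {A, C, D}, closure = {A, B, C, D} → lossless.
Decomposition 3: common = {B, C, D}, closure = {B, C, D} → lossy.

Decomposition 3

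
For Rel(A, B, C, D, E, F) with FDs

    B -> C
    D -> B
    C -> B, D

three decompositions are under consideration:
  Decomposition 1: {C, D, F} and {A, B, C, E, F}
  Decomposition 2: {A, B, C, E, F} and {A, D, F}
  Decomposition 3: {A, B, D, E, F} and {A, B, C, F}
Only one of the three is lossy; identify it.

Decomposition 1: common = {C, F}, closure = {B, C, D, F} → lossless.
Decomposition 2: common = {A, F}, closure = {A, F} → lossy.
Decomposition 3: common = {A, B, F}, closure = {A, B, C, D, F} → lossless.

Decomposition 2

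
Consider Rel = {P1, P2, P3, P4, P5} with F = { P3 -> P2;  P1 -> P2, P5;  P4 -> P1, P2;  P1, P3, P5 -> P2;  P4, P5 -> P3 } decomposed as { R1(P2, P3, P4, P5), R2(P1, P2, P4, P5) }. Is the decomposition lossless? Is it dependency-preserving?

lossless and dependency-preserving

Lossless test: (P2, P4, P5)⁺ = {P1, P2, P3, P4, P5}, which contains all of one fragment — lossless.
Dependency preservation: P1, P3, P5 → P2 is not contained in any single fragment, but the restricted closure of its left-hand side across the fragments still reaches the right-hand side; the remaining FDs each lie inside some fragment. All dependencies are preserved.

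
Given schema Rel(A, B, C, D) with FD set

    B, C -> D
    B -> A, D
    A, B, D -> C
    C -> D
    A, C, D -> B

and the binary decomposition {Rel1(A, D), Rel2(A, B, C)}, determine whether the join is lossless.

No

Common attributes: Rel1 ∩ Rel2 = {A}.
No dependency enlarges {A}, so (A)⁺ = {A}.
The closure contains neither all of Rel1 = {A, D} nor all of Rel2 = {A, B, C}, so the common attributes are not a superkey of either fragment. The join is lossy.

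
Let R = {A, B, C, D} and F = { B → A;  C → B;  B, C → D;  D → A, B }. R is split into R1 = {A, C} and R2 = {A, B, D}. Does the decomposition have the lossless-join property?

Common attributes: R1 ∩ R2 = {A}.
No dependency enlarges {A}, so (A)⁺ = {A}.
The closure contains neither all of R1 = {A, C} nor all of R2 = {A, B, D}, so the common attributes are not a superkey of either fragment. The join is lossy.

No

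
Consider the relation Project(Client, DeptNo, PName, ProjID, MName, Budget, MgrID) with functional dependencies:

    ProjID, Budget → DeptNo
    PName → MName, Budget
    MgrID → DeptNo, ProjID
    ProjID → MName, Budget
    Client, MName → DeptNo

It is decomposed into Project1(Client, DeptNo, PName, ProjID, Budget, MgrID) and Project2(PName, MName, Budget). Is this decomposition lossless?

Yes

Common attributes: Project1 ∩ Project2 = {PName, Budget}.
Closure of {PName, Budget}: PName → MName, Budget applies, adding MName. So (PName, Budget)⁺ = {PName, MName, Budget}.
This closure contains every attribute of Project2, so Project1 ∩ Project2 → Project2. The join is lossless.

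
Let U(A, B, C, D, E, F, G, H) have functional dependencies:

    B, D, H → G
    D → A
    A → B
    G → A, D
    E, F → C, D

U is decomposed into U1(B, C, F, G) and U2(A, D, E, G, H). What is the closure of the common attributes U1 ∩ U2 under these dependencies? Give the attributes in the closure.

U1 ∩ U2 = {G}.
G → A, D applies, adding A, D
A → B applies, adding B
Closure: {A, B, D, G}.

A, B, D, G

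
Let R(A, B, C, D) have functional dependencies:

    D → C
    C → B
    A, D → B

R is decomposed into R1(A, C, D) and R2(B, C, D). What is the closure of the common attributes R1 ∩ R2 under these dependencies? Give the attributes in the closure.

B, C, D

R1 ∩ R2 = {C, D}.
C → B applies, adding B
Closure: {B, C, D}.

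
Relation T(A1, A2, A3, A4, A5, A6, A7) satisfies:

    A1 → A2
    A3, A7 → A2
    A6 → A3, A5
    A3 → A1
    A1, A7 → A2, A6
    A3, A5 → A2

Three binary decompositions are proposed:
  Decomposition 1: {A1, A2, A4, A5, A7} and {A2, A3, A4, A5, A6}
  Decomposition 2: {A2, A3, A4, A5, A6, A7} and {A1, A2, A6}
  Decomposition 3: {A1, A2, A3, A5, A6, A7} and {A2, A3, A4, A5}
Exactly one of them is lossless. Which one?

Decomposition 2

Decomposition 1: common = {A2, A4, A5}, closure = {A2, A4, A5} → lossy.
Decomposition 2: common = {A2, A6}, closure = {A1, A2, A3, A5, A6} → lossless.
Decomposition 3: common = {A2, A3, A5}, closure = {A1, A2, A3, A5} → lossy.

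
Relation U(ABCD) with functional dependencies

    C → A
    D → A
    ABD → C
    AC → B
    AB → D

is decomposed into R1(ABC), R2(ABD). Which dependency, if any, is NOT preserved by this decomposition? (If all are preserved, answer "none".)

C → A lies within R1.
D → A lies within R2.
ABD → C: restricted closure across fragments reaches C.
AC → B lies within R1.
AB → D lies within R2.
Every dependency is enforceable on the fragments, so the decomposition is dependency-preserving.

none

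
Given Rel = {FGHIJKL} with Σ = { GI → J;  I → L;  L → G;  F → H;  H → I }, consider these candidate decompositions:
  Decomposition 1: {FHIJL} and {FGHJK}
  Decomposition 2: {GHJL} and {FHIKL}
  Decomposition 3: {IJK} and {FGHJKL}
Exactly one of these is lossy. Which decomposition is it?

Decomposition 3

Decomposition 1: common = {FHJ}, closure = {FGHIJL} → lossless.
Decomposition 2: common = {HL}, closure = {GHIJL} → lossless.
Decomposition 3: common = {JK}, closure = {JK} → lossy.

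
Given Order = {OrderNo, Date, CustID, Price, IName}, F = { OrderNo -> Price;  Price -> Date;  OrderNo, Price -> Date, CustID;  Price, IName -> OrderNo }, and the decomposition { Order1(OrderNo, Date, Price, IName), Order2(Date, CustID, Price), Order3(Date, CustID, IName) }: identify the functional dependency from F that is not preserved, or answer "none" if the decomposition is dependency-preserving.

Check OrderNo, Price → Date, CustID: no single fragment contains all of {OrderNo, Date, CustID, Price}, and the restricted closure of {OrderNo, Price} across the fragments never reaches {Date, CustID}.
OrderNo → Price is preserved.
Price → Date is preserved.
Price, IName → OrderNo is preserved.

OrderNo, Price -> Date, CustID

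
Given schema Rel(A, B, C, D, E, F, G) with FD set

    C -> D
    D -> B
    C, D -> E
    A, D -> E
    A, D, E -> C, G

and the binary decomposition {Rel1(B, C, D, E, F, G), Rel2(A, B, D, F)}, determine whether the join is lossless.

No

Common attributes: Rel1 ∩ Rel2 = {B, D, F}.
No dependency enlarges {B, D, F}, so (B, D, F)⁺ = {B, D, F}.
The closure contains neither all of Rel1 = {B, C, D, E, F, G} nor all of Rel2 = {A, B, D, F}, so the common attributes are not a superkey of either fragment. The join is lossy.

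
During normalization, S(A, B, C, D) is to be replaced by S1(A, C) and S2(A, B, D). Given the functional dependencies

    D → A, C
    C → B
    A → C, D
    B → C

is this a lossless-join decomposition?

Yes

Common attributes: S1 ∩ S2 = {A}.
Closure of {A}: A → C, D applies, adding C, D; C → B applies, adding B. So (A)⁺ = {A, B, C, D}.
This closure contains every attribute of S1, so S1 ∩ S2 → S1. The join is lossless.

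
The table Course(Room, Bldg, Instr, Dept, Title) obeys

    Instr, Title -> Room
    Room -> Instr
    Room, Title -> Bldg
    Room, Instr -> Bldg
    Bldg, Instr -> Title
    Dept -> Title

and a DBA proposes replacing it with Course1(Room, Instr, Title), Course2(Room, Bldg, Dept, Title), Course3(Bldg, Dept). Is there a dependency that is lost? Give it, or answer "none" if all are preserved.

Check Bldg, Instr → Title: no single fragment contains all of {Bldg, Instr, Title}, and the restricted closure of {Bldg, Instr} across the fragments never reaches {Title}.
Instr, Title → Room is preserved.
Room → Instr is preserved.
Room, Title → Bldg is preserved.
Room, Instr → Bldg is preserved.
Dept → Title is preserved.

Bldg, Instr -> Title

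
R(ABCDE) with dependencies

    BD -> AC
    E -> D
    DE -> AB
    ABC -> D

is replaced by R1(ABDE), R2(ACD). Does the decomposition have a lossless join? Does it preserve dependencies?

lossy and not dependency-preserving

Lossless test: (AD)⁺ = {AD}, which is a superkey of neither fragment — lossy.
Dependency preservation: the restricted closure of {BD} across the fragments never reaches {AC}, so BD → AC cannot be enforced without a join — not preserved.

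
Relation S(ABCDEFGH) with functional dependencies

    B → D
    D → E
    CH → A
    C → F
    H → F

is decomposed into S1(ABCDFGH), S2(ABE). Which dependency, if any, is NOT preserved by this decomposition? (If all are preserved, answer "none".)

D → E

Check D → E: no single fragment contains all of {DE}, and the restricted closure of {D} across the fragments never reaches {E}.
B → D is preserved.
CH → A is preserved.
C → F is preserved.
H → F is preserved.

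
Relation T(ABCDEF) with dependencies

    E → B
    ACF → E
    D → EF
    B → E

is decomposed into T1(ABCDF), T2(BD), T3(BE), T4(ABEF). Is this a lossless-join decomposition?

Yes

Chase test. Columns are ABCDEF; row i has aⱼ where attribute j ∈ Ti, else bᵢⱼ.
Initial tableau (one row per fragment):
  row 1: a1 a2 a3 a4 b15 a6
  row 2: b21 a2 b23 a4 b25 b26
  row 3: b31 a2 b33 b34 a5 b36
  row 4: a1 a2 b43 b44 a5 a6
Rows 1 and 2 agree on D; apply D→EF and equate their EF entries.
Rows 1 and 3 agree on B; apply B→E and equate their E entries.
Row 1 is now all distinguished symbols — the join is lossless.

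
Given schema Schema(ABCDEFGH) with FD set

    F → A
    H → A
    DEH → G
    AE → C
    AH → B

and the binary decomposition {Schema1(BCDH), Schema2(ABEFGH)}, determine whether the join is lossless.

No

Common attributes: Schema1 ∩ Schema2 = {BH}.
Closure of {BH}: H → A applies, adding A. So (BH)⁺ = {ABH}.
The closure contains neither all of Schema1 = {BCDH} nor all of Schema2 = {ABEFGH}, so the common attributes are not a superkey of either fragment. The join is lossy.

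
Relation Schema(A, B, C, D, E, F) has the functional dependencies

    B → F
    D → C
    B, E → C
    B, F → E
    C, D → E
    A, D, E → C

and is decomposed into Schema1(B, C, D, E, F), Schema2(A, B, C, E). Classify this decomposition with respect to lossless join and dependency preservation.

lossy but dependency-preserving

Lossless test: (B, C, E)⁺ = {B, C, E, F}, which is a superkey of neither fragment — lossy.
Dependency preservation: A, D, E → C is not contained in any single fragment, but the restricted closure of its left-hand side across the fragments still reaches the right-hand side; the remaining FDs each lie inside some fragment. All dependencies are preserved.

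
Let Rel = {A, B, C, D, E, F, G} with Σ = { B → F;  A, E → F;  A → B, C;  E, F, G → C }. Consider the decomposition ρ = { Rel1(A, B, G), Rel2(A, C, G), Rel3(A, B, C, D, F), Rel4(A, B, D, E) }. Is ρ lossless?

Chase test. Columns are A, B, C, D, E, F, G; row i has aⱼ where attribute j ∈ Reli, else bᵢⱼ.
Initial tableau (one row per fragment):
  row 1: a1 a2 b13 b14 b15 b16 a7
  row 2: a1 b22 a3 b24 b25 b26 a7
  row 3: a1 a2 a3 a4 b35 a6 b37
  row 4: a1 a2 b43 a4 a5 b46 b47
Rows 1 and 3 agree on B; apply B→F and equate their F entries.
Rows 1 and 4 agree on B; apply B→F and equate their F entries.
Rows 1 and 2 agree on A; apply A→B, C and equate their B, C entries.
Rows 1 and 4 agree on A; apply A→B, C and equate their B, C entries.
Rows 1 and 2 agree on B; apply B→F and equate their F entries.
No row becomes fully distinguished — the join is lossy.

No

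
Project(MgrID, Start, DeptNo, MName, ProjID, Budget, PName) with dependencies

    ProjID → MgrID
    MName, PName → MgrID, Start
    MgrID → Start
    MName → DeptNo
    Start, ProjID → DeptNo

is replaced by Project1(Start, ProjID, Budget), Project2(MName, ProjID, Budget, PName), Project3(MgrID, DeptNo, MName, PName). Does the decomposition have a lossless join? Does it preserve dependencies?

Lossless test (chase): Rows 1 and 2 agree on ProjID; apply ProjID→MgrID and equate their MgrID entries. Rows 2 and 3 agree on MName, PName; apply MName, PName→MgrID, Start and equate their MgrID, Start entries. Rows 1 and 2 agree on MgrID; apply MgrID→Start and equate their Start entries. Rows 2 and 3 agree on MName; apply MName→DeptNo and equate their DeptNo entries. Rows 1 and 2 agree on Start, ProjID; apply Start, ProjID→DeptNo and equate their DeptNo entries. Row 2 is now all distinguished symbols — the join is lossless.
Dependency preservation: the restricted closure of {ProjID} across the fragments never reaches {MgrID}, so ProjID → MgrID cannot be enforced without a join — not preserved.

lossless but not dependency-preserving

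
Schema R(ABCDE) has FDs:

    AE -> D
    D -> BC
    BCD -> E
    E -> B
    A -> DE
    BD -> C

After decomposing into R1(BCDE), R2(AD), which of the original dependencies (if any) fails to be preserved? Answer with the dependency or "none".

AE → D: restricted closure across fragments reaches D.
D → BC lies within R1.
BCD → E lies within R1.
E → B lies within R1.
A → DE: restricted closure across fragments reaches DE.
BD → C lies within R1.
Every dependency is enforceable on the fragments, so the decomposition is dependency-preserving.

none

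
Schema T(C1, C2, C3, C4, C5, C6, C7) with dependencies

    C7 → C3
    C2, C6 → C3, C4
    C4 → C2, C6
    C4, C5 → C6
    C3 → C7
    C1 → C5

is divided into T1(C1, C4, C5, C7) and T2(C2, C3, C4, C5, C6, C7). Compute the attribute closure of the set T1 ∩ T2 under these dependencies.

T1 ∩ T2 = {C4, C5, C7}.
C7 → C3 applies, adding C3
C4 → C2, C6 applies, adding C2, C6
Closure: {C2, C3, C4, C5, C6, C7}.

C2, C3, C4, C5, C6, C7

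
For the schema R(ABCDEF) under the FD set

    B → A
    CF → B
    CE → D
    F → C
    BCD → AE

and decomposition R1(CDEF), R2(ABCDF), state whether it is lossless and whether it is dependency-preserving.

lossless but not dependency-preserving

Lossless test: (CDF)⁺ = {ABCDEF}, which contains all of one fragment — lossless.
Dependency preservation: the restricted closure of {BCD} across the fragments never reaches {AE}, so BCD → AE cannot be enforced without a join — not preserved.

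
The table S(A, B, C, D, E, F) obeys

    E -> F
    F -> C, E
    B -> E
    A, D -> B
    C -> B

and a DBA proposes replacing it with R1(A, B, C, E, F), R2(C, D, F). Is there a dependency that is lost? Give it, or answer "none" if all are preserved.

Check A, D → B: no single fragment contains all of {A, B, D}, and the restricted closure of {A, D} across the fragments never reaches {B}.
E → F is preserved.
F → C, E is preserved.
B → E is preserved.
C → B is preserved.

A, D -> B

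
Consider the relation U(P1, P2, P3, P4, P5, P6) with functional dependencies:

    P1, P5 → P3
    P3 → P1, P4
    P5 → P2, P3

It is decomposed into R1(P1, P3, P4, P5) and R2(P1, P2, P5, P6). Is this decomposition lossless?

Common attributes: R1 ∩ R2 = {P1, P5}.
Closure of {P1, P5}: P1, P5 → P3 applies, adding P3; P3 → P1, P4 applies, adding P4; P5 → P2, P3 applies, adding P2. So (P1, P5)⁺ = {P1, P2, P3, P4, P5}.
This closure contains every attribute of R1, so R1 ∩ R2 → R1. The join is lossless.

Yes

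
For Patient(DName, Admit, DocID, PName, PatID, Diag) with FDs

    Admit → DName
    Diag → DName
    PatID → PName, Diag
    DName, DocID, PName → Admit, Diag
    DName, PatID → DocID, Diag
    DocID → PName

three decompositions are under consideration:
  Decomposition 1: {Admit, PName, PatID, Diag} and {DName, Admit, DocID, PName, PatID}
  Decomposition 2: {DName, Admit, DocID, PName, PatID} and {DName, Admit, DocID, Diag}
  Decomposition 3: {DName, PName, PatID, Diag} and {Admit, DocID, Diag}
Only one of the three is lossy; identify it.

Decomposition 1: common = {Admit, PName, PatID}, closure = {DName, Admit, DocID, PName, PatID, Diag} → lossless.
Decomposition 2: common = {DName, Admit, DocID}, closure = {DName, Admit, DocID, PName, Diag} → lossless.
Decomposition 3: common = {Diag}, closure = {DName, Diag} → lossy.

Decomposition 3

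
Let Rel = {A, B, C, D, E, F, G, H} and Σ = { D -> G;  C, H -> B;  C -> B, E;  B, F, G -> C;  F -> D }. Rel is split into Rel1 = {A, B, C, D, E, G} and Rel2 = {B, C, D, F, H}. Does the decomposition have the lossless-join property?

Common attributes: Rel1 ∩ Rel2 = {B, C, D}.
Closure of {B, C, D}: D → G applies, adding G; C → B, E applies, adding E. So (B, C, D)⁺ = {B, C, D, E, G}.
The closure contains neither all of Rel1 = {A, B, C, D, E, G} nor all of Rel2 = {B, C, D, F, H}, so the common attributes are not a superkey of either fragment. The join is lossy.

No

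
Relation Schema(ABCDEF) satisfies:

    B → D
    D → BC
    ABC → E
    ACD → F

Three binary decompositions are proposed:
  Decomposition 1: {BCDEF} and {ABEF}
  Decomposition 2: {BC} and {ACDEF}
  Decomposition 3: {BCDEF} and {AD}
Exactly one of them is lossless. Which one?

Decomposition 1: common = {BEF}, closure = {BCDEF} → lossless.
Decomposition 2: common = {C}, closure = {C} → lossy.
Decomposition 3: common = {D}, closure = {BCD} → lossy.

Decomposition 1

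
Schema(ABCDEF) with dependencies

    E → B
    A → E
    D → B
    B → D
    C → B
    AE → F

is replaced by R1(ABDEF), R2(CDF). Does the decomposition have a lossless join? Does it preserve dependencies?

lossy but dependency-preserving

Lossless test: (DF)⁺ = {BDF}, which is a superkey of neither fragment — lossy.
Dependency preservation: C → B is not contained in any single fragment, but the restricted closure of its left-hand side across the fragments still reaches the right-hand side; the remaining FDs each lie inside some fragment. All dependencies are preserved.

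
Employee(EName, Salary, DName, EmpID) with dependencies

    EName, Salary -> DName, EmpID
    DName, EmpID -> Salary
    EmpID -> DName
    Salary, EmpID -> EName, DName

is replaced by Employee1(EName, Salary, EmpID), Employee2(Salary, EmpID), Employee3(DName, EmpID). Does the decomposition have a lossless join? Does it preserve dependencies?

lossless and dependency-preserving

Lossless test (chase): Rows 1 and 2 agree on EmpID; apply EmpID→DName and equate their DName entries. Rows 1 and 3 agree on EmpID; apply EmpID→DName and equate their DName entries. Rows 1 and 2 agree on Salary, EmpID; apply Salary, EmpID→EName, DName and equate their EName, DName entries. Rows 1 and 3 agree on DName, EmpID; apply DName, EmpID→Salary and equate their Salary entries. Rows 1 and 3 agree on Salary, EmpID; apply Salary, EmpID→EName, DName and equate their EName, DName entries. Row 1 is now all distinguished symbols — the join is lossless.
Dependency preservation: EName, Salary → DName, EmpID; DName, EmpID → Salary; Salary, EmpID → EName, DName are not contained in any single fragment, but the restricted closure of each left-hand side across the fragments still reaches the right-hand side; the remaining FDs each lie inside some fragment. All dependencies are preserved.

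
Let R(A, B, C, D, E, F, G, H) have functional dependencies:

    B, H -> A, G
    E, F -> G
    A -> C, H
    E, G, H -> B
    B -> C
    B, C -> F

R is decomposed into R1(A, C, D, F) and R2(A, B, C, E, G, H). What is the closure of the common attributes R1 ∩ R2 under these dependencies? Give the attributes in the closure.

R1 ∩ R2 = {A, C}.
A → C, H applies, adding H
Closure: {A, C, H}.

A, C, H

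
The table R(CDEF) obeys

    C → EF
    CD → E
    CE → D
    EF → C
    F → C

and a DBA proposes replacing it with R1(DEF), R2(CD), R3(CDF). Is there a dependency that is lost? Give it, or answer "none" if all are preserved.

none

C → EF: restricted closure across fragments reaches EF.
CD → E: restricted closure across fragments reaches E.
CE → D: restricted closure across fragments reaches D.
EF → C: restricted closure across fragments reaches C.
F → C lies within R3.
Every dependency is enforceable on the fragments, so the decomposition is dependency-preserving.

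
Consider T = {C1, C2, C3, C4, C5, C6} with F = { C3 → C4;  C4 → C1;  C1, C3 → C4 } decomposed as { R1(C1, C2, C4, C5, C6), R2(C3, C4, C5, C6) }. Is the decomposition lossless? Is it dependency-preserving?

Lossless test: (C4, C5, C6)⁺ = {C1, C4, C5, C6}, which is a superkey of neither fragment — lossy.
Dependency preservation: C1, C3 → C4 is not contained in any single fragment, but the restricted closure of its left-hand side across the fragments still reaches the right-hand side; the remaining FDs each lie inside some fragment. All dependencies are preserved.

lossy but dependency-preserving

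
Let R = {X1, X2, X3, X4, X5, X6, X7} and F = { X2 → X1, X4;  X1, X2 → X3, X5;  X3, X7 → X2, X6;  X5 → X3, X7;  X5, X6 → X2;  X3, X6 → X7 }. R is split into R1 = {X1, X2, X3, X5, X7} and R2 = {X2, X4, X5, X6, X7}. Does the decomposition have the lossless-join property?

Common attributes: R1 ∩ R2 = {X2, X5, X7}.
Closure of {X2, X5, X7}: X2 → X1, X4 applies, adding X1, X4; X1, X2 → X3, X5 applies, adding X3; X3, X7 → X2, X6 applies, adding X6. So (X2, X5, X7)⁺ = {X1, X2, X3, X4, X5, X6, X7}.
This closure contains every attribute of R1, so R1 ∩ R2 → R1. The join is lossless.

Yes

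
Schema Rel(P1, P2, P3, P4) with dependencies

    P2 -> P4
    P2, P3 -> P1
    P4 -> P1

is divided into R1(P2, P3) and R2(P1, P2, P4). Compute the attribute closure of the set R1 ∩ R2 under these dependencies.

R1 ∩ R2 = {P2}.
P2 → P4 applies, adding P4
P4 → P1 applies, adding P1
Closure: {P1, P2, P4}.

P1, P2, P4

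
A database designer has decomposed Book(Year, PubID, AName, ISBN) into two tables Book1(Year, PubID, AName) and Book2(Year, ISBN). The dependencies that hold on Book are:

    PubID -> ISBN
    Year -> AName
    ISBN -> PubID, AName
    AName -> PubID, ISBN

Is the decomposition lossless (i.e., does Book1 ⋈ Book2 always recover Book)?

Yes

Common attributes: Book1 ∩ Book2 = {Year}.
Closure of {Year}: Year → AName applies, adding AName; AName → PubID, ISBN applies, adding PubID, ISBN. So (Year)⁺ = {Year, PubID, AName, ISBN}.
This closure contains every attribute of Book1, so Book1 ∩ Book2 → Book1. The join is lossless.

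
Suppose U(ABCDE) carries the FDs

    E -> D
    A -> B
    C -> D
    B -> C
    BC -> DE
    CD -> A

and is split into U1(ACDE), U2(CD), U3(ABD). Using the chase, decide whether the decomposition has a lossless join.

Chase test. Columns are ABCDE; row i has aⱼ where attribute j ∈ Ui, else bᵢⱼ.
Initial tableau (one row per fragment):
  row 1: a1 b12 a3 a4 a5
  row 2: b21 b22 a3 a4 b25
  row 3: a1 a2 b33 a4 b35
Rows 1 and 3 agree on A; apply A→B and equate their B entries.
Rows 1 and 3 agree on B; apply B→C and equate their C entries.
Rows 1 and 3 agree on BC; apply BC→DE and equate their DE entries.
Rows 1 and 2 agree on CD; apply CD→A and equate their A entries.
Rows 1 and 2 agree on A; apply A→B and equate their B entries.
Rows 1 and 2 agree on BC; apply BC→DE and equate their DE entries.
Row 1 is now all distinguished symbols — the join is lossless.

Yes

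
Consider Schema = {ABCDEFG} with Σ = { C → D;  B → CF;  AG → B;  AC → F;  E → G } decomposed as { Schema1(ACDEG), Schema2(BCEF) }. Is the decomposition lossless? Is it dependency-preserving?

Lossless test: (CE)⁺ = {CDEG}, which is a superkey of neither fragment — lossy.
Dependency preservation: the restricted closure of {AG} across the fragments never reaches {B}, so AG → B cannot be enforced without a join — not preserved.

lossy and not dependency-preserving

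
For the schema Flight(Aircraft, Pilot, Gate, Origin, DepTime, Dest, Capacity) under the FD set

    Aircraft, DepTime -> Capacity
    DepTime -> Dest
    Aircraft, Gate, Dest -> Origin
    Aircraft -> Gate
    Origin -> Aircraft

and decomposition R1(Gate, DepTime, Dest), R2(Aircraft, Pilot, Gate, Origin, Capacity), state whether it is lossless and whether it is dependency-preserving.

lossy and not dependency-preserving

Lossless test: (Gate)⁺ = {Gate}, which is a superkey of neither fragment — lossy.
Dependency preservation: the restricted closure of {Aircraft, DepTime} across the fragments never reaches {Capacity}, so Aircraft, DepTime → Capacity cannot be enforced without a join — not preserved.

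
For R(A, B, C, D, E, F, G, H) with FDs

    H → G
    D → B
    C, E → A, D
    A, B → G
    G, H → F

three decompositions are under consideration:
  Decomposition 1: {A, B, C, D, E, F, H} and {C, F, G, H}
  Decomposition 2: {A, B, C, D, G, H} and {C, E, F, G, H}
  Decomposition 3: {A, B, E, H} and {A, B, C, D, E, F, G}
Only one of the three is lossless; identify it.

Decomposition 1: common = {C, F, H}, closure = {C, F, G, H} → lossless.
Decomposition 2: common = {C, G, H}, closure = {C, F, G, H} → lossy.
Decomposition 3: common = {A, B, E}, closure = {A, B, E, G} → lossy.

Decomposition 1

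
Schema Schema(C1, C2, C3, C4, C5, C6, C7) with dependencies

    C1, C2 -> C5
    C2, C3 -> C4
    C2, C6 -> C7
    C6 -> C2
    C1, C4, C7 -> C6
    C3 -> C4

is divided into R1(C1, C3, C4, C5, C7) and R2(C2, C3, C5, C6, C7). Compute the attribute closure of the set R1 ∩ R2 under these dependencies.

C3, C4, C5, C7

R1 ∩ R2 = {C3, C5, C7}.
C3 → C4 applies, adding C4
Closure: {C3, C4, C5, C7}.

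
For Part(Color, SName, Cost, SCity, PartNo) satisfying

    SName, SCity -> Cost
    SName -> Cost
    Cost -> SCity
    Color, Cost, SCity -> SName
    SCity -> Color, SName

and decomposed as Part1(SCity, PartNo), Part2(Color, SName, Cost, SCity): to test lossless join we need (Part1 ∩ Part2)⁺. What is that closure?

Color, SName, Cost, SCity

Part1 ∩ Part2 = {SCity}.
SCity → Color, SName applies, adding Color, SName
SName, SCity → Cost applies, adding Cost
Closure: {Color, SName, Cost, SCity}.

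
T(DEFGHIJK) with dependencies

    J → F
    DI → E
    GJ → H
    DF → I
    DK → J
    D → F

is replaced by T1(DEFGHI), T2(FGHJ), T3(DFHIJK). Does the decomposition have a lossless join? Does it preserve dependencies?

Lossless test (chase): Rows 1 and 3 agree on DI; apply DI→E and equate their E entries. No row becomes fully distinguished — the join is lossy.
Dependency preservation: every FD's attributes lie within a single fragment, so each can be enforced locally — preserved.

lossy but dependency-preserving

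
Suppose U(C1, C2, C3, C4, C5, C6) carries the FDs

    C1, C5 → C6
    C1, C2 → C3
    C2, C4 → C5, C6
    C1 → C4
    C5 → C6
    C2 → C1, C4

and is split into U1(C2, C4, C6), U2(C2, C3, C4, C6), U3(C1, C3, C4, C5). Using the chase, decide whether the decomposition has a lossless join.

No

Chase test. Columns are C1, C2, C3, C4, C5, C6; row i has aⱼ where attribute j ∈ Ui, else bᵢⱼ.
Initial tableau (one row per fragment):
  row 1: b11 a2 b13 a4 b15 a6
  row 2: b21 a2 a3 a4 b25 a6
  row 3: a1 b32 a3 a4 a5 b36
Rows 1 and 2 agree on C2, C4; apply C2, C4→C5, C6 and equate their C5, C6 entries.
Rows 1 and 2 agree on C2; apply C2→C1, C4 and equate their C1, C4 entries.
Rows 1 and 2 agree on C1, C2; apply C1, C2→C3 and equate their C3 entries.
No row becomes fully distinguished — the join is lossy.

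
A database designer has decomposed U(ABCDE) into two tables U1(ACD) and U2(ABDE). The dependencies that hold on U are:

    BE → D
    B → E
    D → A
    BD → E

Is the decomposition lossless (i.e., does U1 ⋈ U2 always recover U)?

No

Common attributes: U1 ∩ U2 = {AD}.
No dependency enlarges {AD}, so (AD)⁺ = {AD}.
The closure contains neither all of U1 = {ACD} nor all of U2 = {ABDE}, so the common attributes are not a superkey of either fragment. The join is lossy.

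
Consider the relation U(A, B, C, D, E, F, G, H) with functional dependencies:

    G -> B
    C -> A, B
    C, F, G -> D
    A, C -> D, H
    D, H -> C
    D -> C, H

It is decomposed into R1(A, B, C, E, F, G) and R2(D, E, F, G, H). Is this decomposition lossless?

No

Common attributes: R1 ∩ R2 = {E, F, G}.
Closure of {E, F, G}: G → B applies, adding B. So (E, F, G)⁺ = {B, E, F, G}.
The closure contains neither all of R1 = {A, B, C, E, F, G} nor all of R2 = {D, E, F, G, H}, so the common attributes are not a superkey of either fragment. The join is lossy.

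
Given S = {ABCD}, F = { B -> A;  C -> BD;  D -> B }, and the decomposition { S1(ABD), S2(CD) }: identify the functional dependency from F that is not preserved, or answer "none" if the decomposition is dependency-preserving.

none

B → A lies within S1.
C → BD: restricted closure across fragments reaches BD.
D → B lies within S1.
Every dependency is enforceable on the fragments, so the decomposition is dependency-preserving.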